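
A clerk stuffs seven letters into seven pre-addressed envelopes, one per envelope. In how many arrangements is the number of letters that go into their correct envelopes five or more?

# with exactly i fixed is C(7,i)·!(7-i); sum over i=5..7:
  i=5: C(7,5)·!2 = 21·1 = 21
  i=6: C(7,6)·!1 = 7·0 = 0
  i=7: C(7,7)·!0 = 1·1 = 1
Total = 22.

22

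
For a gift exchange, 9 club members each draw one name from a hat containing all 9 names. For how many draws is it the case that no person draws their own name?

133496

The subfactorial !9 = [9!/e] (nearest integer).
9! = 362880, and 362880/e ≈ 133496.09, so !9 = 133496.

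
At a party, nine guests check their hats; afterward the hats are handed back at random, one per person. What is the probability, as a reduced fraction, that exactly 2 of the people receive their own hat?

103/560

Favorable outcomes: C(9,2)·!7 = 36·1854 = 66744.
Total outcomes: 9! = 362880.
Probability = 66744/362880 = 103/560.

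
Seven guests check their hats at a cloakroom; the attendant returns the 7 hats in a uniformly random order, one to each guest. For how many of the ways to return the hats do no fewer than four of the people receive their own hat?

# with exactly i fixed is C(7,i)·!(7-i); sum over i=4..7:
  i=4: C(7,4)·!3 = 35·2 = 70
  i=5: C(7,5)·!2 = 21·1 = 21
  i=6: C(7,6)·!1 = 7·0 = 0
  i=7: C(7,7)·!0 = 1·1 = 1
Total = 92.

92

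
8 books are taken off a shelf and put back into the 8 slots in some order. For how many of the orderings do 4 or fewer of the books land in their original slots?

# with exactly i fixed is C(8,i)·!(8-i); sum over i=0..4:
  i=0: C(8,0)·!8 = 1·14833 = 14833
  i=1: C(8,1)·!7 = 8·1854 = 14832
  i=2: C(8,2)·!6 = 28·265 = 7420
  i=3: C(8,3)·!5 = 56·44 = 2464
  i=4: C(8,4)·!4 = 70·9 = 630
Total = 40179.

40179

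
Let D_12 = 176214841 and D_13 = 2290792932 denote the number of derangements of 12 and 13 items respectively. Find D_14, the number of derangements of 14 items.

D_14 = (14-1)·(D_13 + D_12) = 13·(2290792932 + 176214841) = 13·2467007773 = 32071101049.

32071101049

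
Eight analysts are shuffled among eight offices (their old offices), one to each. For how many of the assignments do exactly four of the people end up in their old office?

630

Choose which 4 of the 8 are fixed: C(8,4) = 70.
The other 4 form a derangement: !4 = 9.
Total: 70 × 9 = 630.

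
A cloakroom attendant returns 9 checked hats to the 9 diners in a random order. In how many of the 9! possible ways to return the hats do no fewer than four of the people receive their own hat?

# with exactly i fixed is C(9,i)·!(9-i); sum over i=4..9:
  i=4: C(9,4)·!5 = 126·44 = 5544
  i=5: C(9,5)·!4 = 126·9 = 1134
  i=6: C(9,6)·!3 = 84·2 = 168
  i=7: C(9,7)·!2 = 36·1 = 36
  i=8: C(9,8)·!1 = 9·0 = 0
  i=9: C(9,9)·!0 = 1·1 = 1
Total = 6883.

6883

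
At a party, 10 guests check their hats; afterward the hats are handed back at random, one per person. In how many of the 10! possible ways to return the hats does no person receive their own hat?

Recurrence: !10 = 9·(!9 + !8).
!10 = 9·(133496 + 14833) = 9·148329 = 1334961

1334961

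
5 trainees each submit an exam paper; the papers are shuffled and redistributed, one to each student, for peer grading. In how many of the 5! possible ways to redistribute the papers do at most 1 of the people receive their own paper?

# with exactly i fixed is C(5,i)·!(5-i); sum over i=0..1:
  i=0: C(5,0)·!5 = 1·44 = 44
  i=1: C(5,1)·!4 = 5·9 = 45
Total = 89.

89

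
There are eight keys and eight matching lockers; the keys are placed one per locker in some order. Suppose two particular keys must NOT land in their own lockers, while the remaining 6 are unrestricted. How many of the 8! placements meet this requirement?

30960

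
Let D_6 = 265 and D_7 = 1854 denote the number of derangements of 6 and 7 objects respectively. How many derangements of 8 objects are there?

14833

D_8 = (8-1)·(D_7 + D_6) = 7·(1854 + 265) = 7·2119 = 14833.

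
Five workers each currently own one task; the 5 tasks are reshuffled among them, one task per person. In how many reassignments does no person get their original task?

By inclusion-exclusion, !5 = Σ (-1)^k · 5!/k! for k=0..5
= 5! - 5!/1! + 5!/2! - 5!/3! + 5!/4! - 5!/5!
= 120 - 120 + 60 - 20 + 5 - 1
= 44

44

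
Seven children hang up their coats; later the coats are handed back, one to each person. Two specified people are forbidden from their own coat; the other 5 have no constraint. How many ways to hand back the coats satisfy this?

Let A_j be the event that the j-th constrained one is fixed. By inclusion-exclusion over the 2 events:
Σ_{j=0}^{2} (-1)^j C(2,j)(7-j)!
= C(2,0)·7! - C(2,1)·6! + C(2,2)·5!
= 5040 - 1440 + 120
= 3720

3720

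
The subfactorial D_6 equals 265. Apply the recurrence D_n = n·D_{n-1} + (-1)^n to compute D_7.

D_7 = 7·265 - 1 = 1854.

1854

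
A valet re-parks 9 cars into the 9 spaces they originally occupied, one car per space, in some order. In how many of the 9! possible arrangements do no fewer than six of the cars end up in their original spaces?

205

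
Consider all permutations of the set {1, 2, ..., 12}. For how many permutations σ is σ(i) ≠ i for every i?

176214841

Use !n = (n-1)(!(n-1) + !(n-2)).
!12 = 11·(14684570 + 1334961) = 11·16019531 = 176214841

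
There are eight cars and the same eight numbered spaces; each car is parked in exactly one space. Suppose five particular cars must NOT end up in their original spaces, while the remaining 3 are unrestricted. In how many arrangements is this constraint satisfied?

Let A_j be the event that the j-th constrained one is fixed. By inclusion-exclusion over the 5 events:
Σ_{j=0}^{5} (-1)^j C(5,j)(8-j)!
= C(5,0)·8! - C(5,1)·7! + C(5,2)·6! - C(5,3)·5! + C(5,4)·4! - C(5,5)·3!
= 40320 - 25200 + 7200 - 1200 + 120 - 6
= 21234

21234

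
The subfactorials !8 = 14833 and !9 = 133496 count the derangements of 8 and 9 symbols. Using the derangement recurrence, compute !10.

1334961

!10 = (10-1)·(!9 + !8) = 9·(133496 + 14833) = 9·148329 = 1334961.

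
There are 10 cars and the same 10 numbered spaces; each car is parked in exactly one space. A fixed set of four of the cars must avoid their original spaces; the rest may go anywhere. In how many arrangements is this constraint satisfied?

2399760

Inclusion-exclusion on the 4 forbidden self-matches:
Σ_{j=0}^{4} (-1)^j C(4,j)(10-j)!
= C(4,0)·10! - C(4,1)·9! + C(4,2)·8! - C(4,3)·7! + C(4,4)·6!
= 3628800 - 1451520 + 241920 - 20160 + 720
= 2399760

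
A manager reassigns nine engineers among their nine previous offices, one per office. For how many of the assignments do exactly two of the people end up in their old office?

66744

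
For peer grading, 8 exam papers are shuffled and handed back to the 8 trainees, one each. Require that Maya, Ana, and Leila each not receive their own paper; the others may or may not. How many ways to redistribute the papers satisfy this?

27240

Inclusion-exclusion on the 3 forbidden self-matches:
Σ_{j=0}^{3} (-1)^j C(3,j)(8-j)!
= C(3,0)·8! - C(3,1)·7! + C(3,2)·6! - C(3,3)·5!
= 40320 - 15120 + 2160 - 120
= 27240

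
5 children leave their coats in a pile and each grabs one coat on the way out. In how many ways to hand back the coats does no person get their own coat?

44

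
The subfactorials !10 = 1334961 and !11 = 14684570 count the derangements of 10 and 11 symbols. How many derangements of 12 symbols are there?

176214841

!12 = (12-1)·(!11 + !10) = 11·(14684570 + 1334961) = 11·16019531 = 176214841.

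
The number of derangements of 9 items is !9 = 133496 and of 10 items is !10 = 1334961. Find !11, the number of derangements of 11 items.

!11 = (11-1)·(!10 + !9) = 10·(1334961 + 133496) = 10·1468457 = 14684570.

14684570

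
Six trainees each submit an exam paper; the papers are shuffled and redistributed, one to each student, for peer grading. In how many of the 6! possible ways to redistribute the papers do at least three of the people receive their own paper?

# with exactly i fixed is C(6,i)·!(6-i); sum over i=3..6:
  i=3: C(6,3)·!3 = 20·2 = 40
  i=4: C(6,4)·!2 = 15·1 = 15
  i=5: C(6,5)·!1 = 6·0 = 0
  i=6: C(6,6)·!0 = 1·1 = 1
Total = 56.

56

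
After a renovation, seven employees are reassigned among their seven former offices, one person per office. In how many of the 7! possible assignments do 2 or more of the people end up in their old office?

1331

# with exactly i fixed is C(7,i)·!(7-i); sum over i=2..7:
  i=2: C(7,2)·!5 = 21·44 = 924
  i=3: C(7,3)·!4 = 35·9 = 315
  i=4: C(7,4)·!3 = 35·2 = 70
  i=5: C(7,5)·!2 = 21·1 = 21
  i=6: C(7,6)·!1 = 7·0 = 0
  i=7: C(7,7)·!0 = 1·1 = 1
Total = 1331.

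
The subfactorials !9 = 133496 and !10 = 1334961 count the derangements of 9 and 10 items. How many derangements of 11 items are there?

14684570

!11 = (11-1)·(!10 + !9) = 10·(1334961 + 133496) = 10·1468457 = 14684570.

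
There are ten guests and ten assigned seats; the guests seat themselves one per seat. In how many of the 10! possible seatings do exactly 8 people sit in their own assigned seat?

45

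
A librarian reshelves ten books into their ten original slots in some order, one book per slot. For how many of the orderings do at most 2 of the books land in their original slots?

3337406

# with exactly i fixed is C(10,i)·!(10-i); sum over i=0..2:
  i=0: C(10,0)·!10 = 1·1334961 = 1334961
  i=1: C(10,1)·!9 = 10·133496 = 1334960
  i=2: C(10,2)·!8 = 45·14833 = 667485
Total = 3337406.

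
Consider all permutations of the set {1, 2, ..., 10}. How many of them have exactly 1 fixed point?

1334960

Pick the single fixed position: C(10,1) = 10 ways.
The remaining 9 must be deranged: !9 = 133496.
Total: 10 × 133496 = 1334960.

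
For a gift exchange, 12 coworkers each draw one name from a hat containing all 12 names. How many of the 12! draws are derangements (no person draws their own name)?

176214841

!12 = 12! · Σ_{k=0}^{12} (-1)^k/k!
= 12! - 12!/1! + 12!/2! - 12!/3! + 12!/4! - 12!/5! + 12!/6! - 12!/7! + 12!/8! - 12!/9! + 12!/10! - 12!/11! + 12!/12!
= 479001600 - 479001600 + 239500800 - 79833600 + 19958400 - 3991680 + 665280 - 95040 + 11880 - 1320 + 132 - 12 + 1
= 176214841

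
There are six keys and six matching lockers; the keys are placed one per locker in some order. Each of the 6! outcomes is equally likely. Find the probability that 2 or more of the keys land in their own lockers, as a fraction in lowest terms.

191/720

Favorable outcomes: Σ_{i≥2} C(6,i)·!(6-i) = 15·9 + 20·2 + 15·1 + 6·0 + 1·1 = 191.
Total outcomes: 6! = 720.
Probability = 191/720 = 191/720.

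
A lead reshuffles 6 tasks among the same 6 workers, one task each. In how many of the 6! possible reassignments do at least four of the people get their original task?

16

# with exactly i fixed is C(6,i)·!(6-i); sum over i=4..6:
  i=4: C(6,4)·!2 = 15·1 = 15
  i=5: C(6,5)·!1 = 6·0 = 0
  i=6: C(6,6)·!0 = 1·1 = 1
Total = 16.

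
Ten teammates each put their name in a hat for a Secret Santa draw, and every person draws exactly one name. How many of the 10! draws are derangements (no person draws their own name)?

1334961

By inclusion-exclusion, !10 = Σ (-1)^k · 10!/k! for k=0..10
= 10! - 10!/1! + 10!/2! - 10!/3! + 10!/4! - 10!/5! + 10!/6! - 10!/7! + 10!/8! - 10!/9! + 10!/10!
= 3628800 - 3628800 + 1814400 - 604800 + 151200 - 30240 + 5040 - 720 + 90 - 10 + 1
= 1334961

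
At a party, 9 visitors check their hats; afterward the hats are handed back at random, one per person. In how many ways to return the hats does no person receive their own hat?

133496

!9 = 9! · Σ_{k=0}^{9} (-1)^k/k!
= 9! - 9!/1! + 9!/2! - 9!/3! + 9!/4! - 9!/5! + 9!/6! - 9!/7! + 9!/8! - 9!/9!
= 362880 - 362880 + 181440 - 60480 + 15120 - 3024 + 504 - 72 + 9 - 1
= 133496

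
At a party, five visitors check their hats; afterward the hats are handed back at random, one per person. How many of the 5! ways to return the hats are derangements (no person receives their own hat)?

Use !n = n·!(n-1) + (-1)^n.
!5 = 5·9 - 1 = 44

44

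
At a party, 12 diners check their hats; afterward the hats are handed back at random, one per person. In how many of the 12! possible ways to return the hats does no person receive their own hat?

By inclusion-exclusion, !12 = Σ (-1)^k · 12!/k! for k=0..12
= 12! - 12!/1! + 12!/2! - 12!/3! + 12!/4! - 12!/5! + 12!/6! - 12!/7! + 12!/8! - 12!/9! + 12!/10! - 12!/11! + 12!/12!
= 479001600 - 479001600 + 239500800 - 79833600 + 19958400 - 3991680 + 665280 - 95040 + 11880 - 1320 + 132 - 12 + 1
= 176214841

176214841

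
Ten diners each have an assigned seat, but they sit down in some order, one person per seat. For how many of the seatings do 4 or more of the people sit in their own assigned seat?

68914

# with exactly i fixed is C(10,i)·!(10-i); sum over i=4..10:
  i=4: C(10,4)·!6 = 210·265 = 55650
  i=5: C(10,5)·!5 = 252·44 = 11088
  i=6: C(10,6)·!4 = 210·9 = 1890
  i=7: C(10,7)·!3 = 120·2 = 240
  i=8: C(10,8)·!2 = 45·1 = 45
  i=9: C(10,9)·!1 = 10·0 = 0
  i=10: C(10,10)·!0 = 1·1 = 1
Total = 68914.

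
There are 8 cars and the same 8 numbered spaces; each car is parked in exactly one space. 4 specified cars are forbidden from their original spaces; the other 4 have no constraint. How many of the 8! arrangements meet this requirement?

Let A_j be the event that the j-th constrained one is fixed. By inclusion-exclusion over the 4 events:
Σ_{j=0}^{4} (-1)^j C(4,j)(8-j)!
= C(4,0)·8! - C(4,1)·7! + C(4,2)·6! - C(4,3)·5! + C(4,4)·4!
= 40320 - 20160 + 4320 - 480 + 24
= 24024

24024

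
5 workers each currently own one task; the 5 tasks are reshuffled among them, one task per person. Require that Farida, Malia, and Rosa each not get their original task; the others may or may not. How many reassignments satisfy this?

Let A_j be the event that the j-th constrained one is fixed. By inclusion-exclusion over the 3 events:
Σ_{j=0}^{3} (-1)^j C(3,j)(5-j)!
= C(3,0)·5! - C(3,1)·4! + C(3,2)·3! - C(3,3)·2!
= 120 - 72 + 18 - 2
= 64

64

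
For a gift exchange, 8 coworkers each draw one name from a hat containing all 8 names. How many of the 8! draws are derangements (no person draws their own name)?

14833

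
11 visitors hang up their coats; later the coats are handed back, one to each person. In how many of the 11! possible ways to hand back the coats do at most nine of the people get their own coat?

39916799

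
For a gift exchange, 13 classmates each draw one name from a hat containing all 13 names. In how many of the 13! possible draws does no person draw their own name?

2290792932

Recurrence: !13 = 13·!12 + (-1)^13.
!13 = 13·176214841 - 1 = 2290792932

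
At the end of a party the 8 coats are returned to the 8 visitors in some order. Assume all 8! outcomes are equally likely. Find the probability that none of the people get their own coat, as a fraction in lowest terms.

2119/5760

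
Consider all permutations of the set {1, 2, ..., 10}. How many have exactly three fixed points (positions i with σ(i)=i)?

Choose which 3 of the 10 are fixed: C(10,3) = 120.
The remaining 7 must be deranged: !7 = 1854.
Total: 120 × 1854 = 222480.

222480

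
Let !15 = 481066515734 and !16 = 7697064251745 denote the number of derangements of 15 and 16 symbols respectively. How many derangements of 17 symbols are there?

130850092279664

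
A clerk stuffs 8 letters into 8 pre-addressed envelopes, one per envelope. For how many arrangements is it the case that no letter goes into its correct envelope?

The subfactorial !8 = [8!/e] (nearest integer).
8! = 40320, and 40320/e ≈ 14832.90, so !8 = 14833.

14833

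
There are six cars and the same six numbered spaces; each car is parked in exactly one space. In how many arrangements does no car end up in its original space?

Use !n = (n-1)(!(n-1) + !(n-2)).
!6 = 5·(44 + 9) = 5·53 = 265

265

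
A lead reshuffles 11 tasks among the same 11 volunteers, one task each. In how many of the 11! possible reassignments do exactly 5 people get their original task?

Choose which 5 of the 11 are fixed: C(11,5) = 462.
The other 6 form a derangement: !6 = 265.
Total: 462 × 265 = 122430.

122430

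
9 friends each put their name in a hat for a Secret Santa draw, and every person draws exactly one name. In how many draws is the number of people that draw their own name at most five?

362675

# with exactly i fixed is C(9,i)·!(9-i); sum over i=0..5:
  i=0: C(9,0)·!9 = 1·133496 = 133496
  i=1: C(9,1)·!8 = 9·14833 = 133497
  i=2: C(9,2)·!7 = 36·1854 = 66744
  i=3: C(9,3)·!6 = 84·265 = 22260
  i=4: C(9,4)·!5 = 126·44 = 5544
  i=5: C(9,5)·!4 = 126·9 = 1134
Total = 362675.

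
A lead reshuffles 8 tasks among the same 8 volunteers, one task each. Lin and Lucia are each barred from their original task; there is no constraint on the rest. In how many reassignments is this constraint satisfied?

30960

Let A_j be the event that the j-th constrained one is fixed. By inclusion-exclusion over the 2 events:
Σ_{j=0}^{2} (-1)^j C(2,j)(8-j)!
= C(2,0)·8! - C(2,1)·7! + C(2,2)·6!
= 40320 - 10080 + 720
= 30960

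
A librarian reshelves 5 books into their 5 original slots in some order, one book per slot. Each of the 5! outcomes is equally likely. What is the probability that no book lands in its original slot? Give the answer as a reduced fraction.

Favorable outcomes: !5 = 44.
Total outcomes: 5! = 120.
Probability = 44/120 = 11/30.

11/30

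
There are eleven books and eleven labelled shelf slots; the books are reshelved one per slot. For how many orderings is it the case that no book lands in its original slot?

By inclusion-exclusion, !11 = Σ (-1)^k · 11!/k! for k=0..11
= 11! - 11!/1! + 11!/2! - 11!/3! + 11!/4! - 11!/5! + 11!/6! - 11!/7! + 11!/8! - 11!/9! + 11!/10! - 11!/11!
= 39916800 - 39916800 + 19958400 - 6652800 + 1663200 - 332640 + 55440 - 7920 + 990 - 110 + 11 - 1
= 14684570

14684570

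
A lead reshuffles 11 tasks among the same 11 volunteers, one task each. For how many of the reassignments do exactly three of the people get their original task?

2447445

Pick the 3 fixed positions: C(11,3) = 165 ways.
The remaining 8 must be deranged: !8 = 14833.
Total: 165 × 14833 = 2447445.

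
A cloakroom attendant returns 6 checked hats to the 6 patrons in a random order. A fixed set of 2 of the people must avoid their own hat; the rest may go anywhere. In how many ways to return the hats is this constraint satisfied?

504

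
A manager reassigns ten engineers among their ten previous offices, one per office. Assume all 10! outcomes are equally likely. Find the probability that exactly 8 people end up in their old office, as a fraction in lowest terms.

1/80640

Favorable outcomes: C(10,8)·!2 = 45·1 = 45.
Total outcomes: 10! = 3628800.
Probability = 45/3628800 = 1/80640.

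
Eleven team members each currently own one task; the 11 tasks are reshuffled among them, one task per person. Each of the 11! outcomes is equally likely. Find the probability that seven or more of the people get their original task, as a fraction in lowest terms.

839/9979200

Favorable outcomes: Σ_{i≥7} C(11,i)·!(11-i) = 330·9 + 165·2 + 55·1 + 11·0 + 1·1 = 3356.
Total outcomes: 11! = 39916800.
Probability = 3356/39916800 = 839/9979200.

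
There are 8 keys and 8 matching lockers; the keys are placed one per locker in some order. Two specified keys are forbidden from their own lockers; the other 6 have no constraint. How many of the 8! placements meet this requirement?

30960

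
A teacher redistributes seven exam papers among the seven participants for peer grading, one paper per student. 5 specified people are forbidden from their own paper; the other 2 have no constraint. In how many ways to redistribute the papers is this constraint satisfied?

2428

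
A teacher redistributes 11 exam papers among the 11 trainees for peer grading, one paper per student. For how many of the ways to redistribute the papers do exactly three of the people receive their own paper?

Pick the 3 fixed positions: C(11,3) = 165 ways.
The remaining 8 must be deranged: !8 = 14833.
Total: 165 × 14833 = 2447445.

2447445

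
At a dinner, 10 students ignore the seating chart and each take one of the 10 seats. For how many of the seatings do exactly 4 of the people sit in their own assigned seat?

55650

Choose which 4 of the 10 are fixed: C(10,4) = 210.
The remaining 6 must be deranged: !6 = 265.
Total: 210 × 265 = 55650.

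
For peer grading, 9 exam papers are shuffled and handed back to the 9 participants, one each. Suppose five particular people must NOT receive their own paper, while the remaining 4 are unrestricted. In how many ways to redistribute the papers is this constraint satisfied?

205056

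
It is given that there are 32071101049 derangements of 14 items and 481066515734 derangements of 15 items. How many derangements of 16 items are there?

7697064251745

D_16 = (16-1)·(D_15 + D_14) = 15·(481066515734 + 32071101049) = 15·513137616783 = 7697064251745.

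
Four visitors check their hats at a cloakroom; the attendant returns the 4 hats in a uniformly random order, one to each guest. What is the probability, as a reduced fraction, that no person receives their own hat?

Favorable outcomes: !4 = 9.
Total outcomes: 4! = 24.
Probability = 9/24 = 3/8.

3/8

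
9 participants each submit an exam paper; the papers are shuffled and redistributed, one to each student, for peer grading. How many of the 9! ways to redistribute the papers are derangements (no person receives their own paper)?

133496

The subfactorial !9 = [9!/e] (nearest integer).
9! = 362880, and 362880/e ≈ 133496.09, so !9 = 133496.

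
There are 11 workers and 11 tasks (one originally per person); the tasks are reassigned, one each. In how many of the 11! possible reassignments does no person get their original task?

14684570

!11 is the nearest integer to 11!/e.
11! = 39916800, and 39916800/e ≈ 14684570.08, so !11 = 14684570.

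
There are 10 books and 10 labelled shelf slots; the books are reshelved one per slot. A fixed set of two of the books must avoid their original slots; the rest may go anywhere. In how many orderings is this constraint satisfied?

Inclusion-exclusion on the 2 forbidden self-matches:
Σ_{j=0}^{2} (-1)^j C(2,j)(10-j)!
= C(2,0)·10! - C(2,1)·9! + C(2,2)·8!
= 3628800 - 725760 + 40320
= 2943360

2943360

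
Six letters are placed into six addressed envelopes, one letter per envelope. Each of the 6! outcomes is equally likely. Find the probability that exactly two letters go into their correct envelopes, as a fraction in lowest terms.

3/16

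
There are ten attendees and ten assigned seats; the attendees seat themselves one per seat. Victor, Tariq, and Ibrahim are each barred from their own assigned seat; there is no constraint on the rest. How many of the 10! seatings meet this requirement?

Inclusion-exclusion on the 3 forbidden self-matches:
Σ_{j=0}^{3} (-1)^j C(3,j)(10-j)!
= C(3,0)·10! - C(3,1)·9! + C(3,2)·8! - C(3,3)·7!
= 3628800 - 1088640 + 120960 - 5040
= 2656080

2656080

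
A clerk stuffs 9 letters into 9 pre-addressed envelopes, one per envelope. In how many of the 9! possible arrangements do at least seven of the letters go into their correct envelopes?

Sum C(9,i)·!(9-i) for i = 7..9:
  i=7: C(9,7)·!2 = 36·1 = 36
  i=8: C(9,8)·!1 = 9·0 = 0
  i=9: C(9,9)·!0 = 1·1 = 1
Total = 37.

37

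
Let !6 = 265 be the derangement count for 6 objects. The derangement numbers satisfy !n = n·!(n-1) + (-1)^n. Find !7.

1854

!7 = 7·265 - 1 = 1854.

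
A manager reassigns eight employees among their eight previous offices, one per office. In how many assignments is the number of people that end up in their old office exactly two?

7420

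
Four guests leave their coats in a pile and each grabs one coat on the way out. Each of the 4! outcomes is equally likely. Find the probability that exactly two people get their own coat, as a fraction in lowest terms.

Favorable outcomes: C(4,2)·!2 = 6·1 = 6.
Total outcomes: 4! = 24.
Probability = 6/24 = 1/4.

1/4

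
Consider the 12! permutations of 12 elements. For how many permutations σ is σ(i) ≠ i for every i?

Recurrence: !12 = 11·(!11 + !10).
!12 = 11·(14684570 + 1334961) = 11·16019531 = 176214841

176214841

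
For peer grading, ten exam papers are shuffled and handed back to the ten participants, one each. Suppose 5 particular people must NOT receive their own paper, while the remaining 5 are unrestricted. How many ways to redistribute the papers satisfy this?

2170680

Let A_j be the event that the j-th constrained one is fixed. By inclusion-exclusion over the 5 events:
Σ_{j=0}^{5} (-1)^j C(5,j)(10-j)!
= C(5,0)·10! - C(5,1)·9! + C(5,2)·8! - C(5,3)·7! + C(5,4)·6! - C(5,5)·5!
= 3628800 - 1814400 + 403200 - 50400 + 3600 - 120
= 2170680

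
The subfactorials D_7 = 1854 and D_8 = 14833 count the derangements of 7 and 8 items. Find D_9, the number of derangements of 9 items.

133496

D_9 = (9-1)·(D_8 + D_7) = 8·(14833 + 1854) = 8·16687 = 133496.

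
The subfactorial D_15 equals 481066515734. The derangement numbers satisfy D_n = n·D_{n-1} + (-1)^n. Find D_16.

7697064251745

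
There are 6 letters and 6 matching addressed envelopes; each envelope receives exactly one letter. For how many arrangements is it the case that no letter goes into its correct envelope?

265

Recurrence: !6 = 6·!5 + (-1)^6.
!6 = 6·44 + 1 = 265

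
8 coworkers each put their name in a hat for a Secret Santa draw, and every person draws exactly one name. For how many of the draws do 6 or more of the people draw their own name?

Sum C(8,i)·!(8-i) for i = 6..8:
  i=6: C(8,6)·!2 = 28·1 = 28
  i=7: C(8,7)·!1 = 8·0 = 0
  i=8: C(8,8)·!0 = 1·1 = 1
Total = 29.

29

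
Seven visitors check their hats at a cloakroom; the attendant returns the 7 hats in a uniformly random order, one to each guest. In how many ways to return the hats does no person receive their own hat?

1854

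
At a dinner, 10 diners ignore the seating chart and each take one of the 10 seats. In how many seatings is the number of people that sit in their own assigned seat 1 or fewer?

2669921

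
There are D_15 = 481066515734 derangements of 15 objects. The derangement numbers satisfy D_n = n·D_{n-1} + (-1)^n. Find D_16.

D_16 = 16·481066515734 + 1 = 7697064251745.

7697064251745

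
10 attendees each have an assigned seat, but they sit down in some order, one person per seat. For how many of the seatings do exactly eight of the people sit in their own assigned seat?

Choose which 8 of the 10 are fixed: C(10,8) = 45.
The remaining 2 must be deranged: !2 = 1.
Total: 45 × 1 = 45.

45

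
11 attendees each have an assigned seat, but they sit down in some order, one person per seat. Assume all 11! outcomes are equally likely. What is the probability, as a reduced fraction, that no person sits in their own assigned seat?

Favorable outcomes: !11 = 14684570.
Total outcomes: 11! = 39916800.
Probability = 14684570/39916800 = 1468457/3991680.

1468457/3991680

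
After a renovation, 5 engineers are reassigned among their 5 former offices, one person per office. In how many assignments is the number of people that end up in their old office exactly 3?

10

Pick the 3 fixed positions: C(5,3) = 10 ways.
The remaining 2 must be deranged: !2 = 1.
Total: 10 × 1 = 10.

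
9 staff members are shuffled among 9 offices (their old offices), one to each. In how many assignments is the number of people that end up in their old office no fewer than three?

Sum C(9,i)·!(9-i) for i = 3..9:
  i=3: C(9,3)·!6 = 84·265 = 22260
  i=4: C(9,4)·!5 = 126·44 = 5544
  i=5: C(9,5)·!4 = 126·9 = 1134
  i=6: C(9,6)·!3 = 84·2 = 168
  i=7: C(9,7)·!2 = 36·1 = 36
  i=8: C(9,8)·!1 = 9·0 = 0
  i=9: C(9,9)·!0 = 1·1 = 1
Total = 29143.

29143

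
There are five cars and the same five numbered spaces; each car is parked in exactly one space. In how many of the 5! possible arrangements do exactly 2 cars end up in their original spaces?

20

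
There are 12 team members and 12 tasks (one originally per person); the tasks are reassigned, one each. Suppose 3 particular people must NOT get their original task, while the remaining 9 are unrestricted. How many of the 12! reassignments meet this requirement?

369774720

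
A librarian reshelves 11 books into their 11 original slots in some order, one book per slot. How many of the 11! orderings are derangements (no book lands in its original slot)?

14684570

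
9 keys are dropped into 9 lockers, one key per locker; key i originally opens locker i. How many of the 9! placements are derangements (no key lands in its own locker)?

133496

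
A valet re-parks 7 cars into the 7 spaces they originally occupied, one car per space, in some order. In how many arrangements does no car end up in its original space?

1854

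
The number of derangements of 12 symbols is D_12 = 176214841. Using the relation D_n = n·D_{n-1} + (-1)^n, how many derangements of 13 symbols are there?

D_13 = 13·176214841 - 1 = 2290792932.

2290792932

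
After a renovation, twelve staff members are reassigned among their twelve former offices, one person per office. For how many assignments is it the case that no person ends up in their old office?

176214841

Use !n = (n-1)(!(n-1) + !(n-2)).
!12 = 11·(14684570 + 1334961) = 11·16019531 = 176214841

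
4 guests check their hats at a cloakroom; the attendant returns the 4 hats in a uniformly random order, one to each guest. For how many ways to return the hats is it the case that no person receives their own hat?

9

!4 is the nearest integer to 4!/e.
4! = 24, and 24/e ≈ 8.83, so !4 = 9.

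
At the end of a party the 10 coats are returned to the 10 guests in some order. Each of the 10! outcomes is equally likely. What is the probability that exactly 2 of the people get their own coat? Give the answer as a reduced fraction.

Favorable outcomes: C(10,2)·!8 = 45·14833 = 667485.
Total outcomes: 10! = 3628800.
Probability = 667485/3628800 = 2119/11520.

2119/11520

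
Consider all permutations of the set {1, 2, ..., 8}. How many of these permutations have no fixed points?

The number of derangements of 8 is !8 = Σ_{k=0}^{8} (-1)^k·8!/k!
= 8! - 8!/1! + 8!/2! - 8!/3! + 8!/4! - 8!/5! + 8!/6! - 8!/7! + 8!/8!
= 40320 - 40320 + 20160 - 6720 + 1680 - 336 + 56 - 8 + 1
= 14833

14833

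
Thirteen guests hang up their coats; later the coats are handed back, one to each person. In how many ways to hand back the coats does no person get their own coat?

!13 is the nearest integer to 13!/e.
13! = 6227020800, and 6227020800/e ≈ 2290792932.07, so !13 = 2290792932.

2290792932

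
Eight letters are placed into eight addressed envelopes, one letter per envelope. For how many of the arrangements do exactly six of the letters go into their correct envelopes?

28

Choose which 6 of the 8 are fixed: C(8,6) = 28.
The other 2 form a derangement: !2 = 1.
Total: 28 × 1 = 28.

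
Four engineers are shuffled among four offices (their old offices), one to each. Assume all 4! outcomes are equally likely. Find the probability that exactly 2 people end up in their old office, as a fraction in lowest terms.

Favorable outcomes: C(4,2)·!2 = 6·1 = 6.
Total outcomes: 4! = 24.
Probability = 6/24 = 1/4.

1/4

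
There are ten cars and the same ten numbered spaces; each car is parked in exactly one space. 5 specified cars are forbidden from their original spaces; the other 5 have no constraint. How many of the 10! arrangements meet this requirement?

2170680

Let A_j be the event that the j-th constrained one is fixed. By inclusion-exclusion over the 5 events:
Σ_{j=0}^{5} (-1)^j C(5,j)(10-j)!
= C(5,0)·10! - C(5,1)·9! + C(5,2)·8! - C(5,3)·7! + C(5,4)·6! - C(5,5)·5!
= 3628800 - 1814400 + 403200 - 50400 + 3600 - 120
= 2170680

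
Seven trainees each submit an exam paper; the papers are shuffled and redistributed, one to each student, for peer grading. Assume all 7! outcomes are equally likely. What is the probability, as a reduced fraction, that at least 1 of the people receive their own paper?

177/280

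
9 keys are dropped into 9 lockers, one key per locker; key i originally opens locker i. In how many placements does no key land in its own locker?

Recurrence: !9 = 8·(!8 + !7).
!9 = 8·(14833 + 1854) = 8·16687 = 133496

133496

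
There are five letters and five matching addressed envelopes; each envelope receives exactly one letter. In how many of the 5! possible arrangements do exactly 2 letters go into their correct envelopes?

Pick the 2 fixed positions: C(5,2) = 10 ways.
The remaining 3 must be deranged: !3 = 2.
Total: 10 × 2 = 20.

20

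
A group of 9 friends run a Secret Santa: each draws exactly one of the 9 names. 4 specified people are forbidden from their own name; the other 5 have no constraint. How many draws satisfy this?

229080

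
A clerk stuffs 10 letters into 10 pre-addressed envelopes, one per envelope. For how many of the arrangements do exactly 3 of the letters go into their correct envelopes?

222480

Choose which 3 of the 10 are fixed: C(10,3) = 120.
The remaining 7 must be deranged: !7 = 1854.
Total: 120 × 1854 = 222480.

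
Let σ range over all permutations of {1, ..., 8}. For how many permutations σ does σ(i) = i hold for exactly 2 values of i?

7420

Pick the 2 fixed positions: C(8,2) = 28 ways.
The remaining 6 must be deranged: !6 = 265.
Total: 28 × 265 = 7420.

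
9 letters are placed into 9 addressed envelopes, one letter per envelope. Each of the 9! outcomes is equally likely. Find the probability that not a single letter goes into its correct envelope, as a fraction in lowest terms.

16687/45360

Favorable outcomes: !9 = 133496.
Total outcomes: 9! = 362880.
Probability = 133496/362880 = 16687/45360.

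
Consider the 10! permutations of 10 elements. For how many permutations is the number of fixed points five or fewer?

3626624

Sum C(10,i)·!(10-i) for i = 0..5:
  i=0: C(10,0)·!10 = 1·1334961 = 1334961
  i=1: C(10,1)·!9 = 10·133496 = 1334960
  i=2: C(10,2)·!8 = 45·14833 = 667485
  i=3: C(10,3)·!7 = 120·1854 = 222480
  i=4: C(10,4)·!6 = 210·265 = 55650
  i=5: C(10,5)·!5 = 252·44 = 11088
Total = 3626624.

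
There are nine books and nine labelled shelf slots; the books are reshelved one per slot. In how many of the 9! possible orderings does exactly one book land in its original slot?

133497

Pick the single fixed position: C(9,1) = 9 ways.
The other 8 form a derangement: !8 = 14833.
Total: 9 × 14833 = 133497.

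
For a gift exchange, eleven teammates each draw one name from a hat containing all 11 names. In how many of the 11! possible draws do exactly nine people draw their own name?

Choose which 9 of the 11 are fixed: C(11,9) = 55.
The remaining 2 must be deranged: !2 = 1.
Total: 55 × 1 = 55.

55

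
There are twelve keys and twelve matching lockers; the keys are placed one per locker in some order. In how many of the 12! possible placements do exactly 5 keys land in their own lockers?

1468368

Choose which 5 of the 12 are fixed: C(12,5) = 792.
The other 7 form a derangement: !7 = 1854.
Total: 792 × 1854 = 1468368.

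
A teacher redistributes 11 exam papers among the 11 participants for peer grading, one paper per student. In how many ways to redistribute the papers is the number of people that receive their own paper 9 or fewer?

39916799

# with exactly i fixed is C(11,i)·!(11-i); sum over i=0..9:
  i=0: C(11,0)·!11 = 1·14684570 = 14684570
  i=1: C(11,1)·!10 = 11·1334961 = 14684571
  i=2: C(11,2)·!9 = 55·133496 = 7342280
  i=3: C(11,3)·!8 = 165·14833 = 2447445
  i=4: C(11,4)·!7 = 330·1854 = 611820
  i=5: C(11,5)·!6 = 462·265 = 122430
  i=6: C(11,6)·!5 = 462·44 = 20328
  i=7: C(11,7)·!4 = 330·9 = 2970
  i=8: C(11,8)·!3 = 165·2 = 330
  i=9: C(11,9)·!2 = 55·1 = 55
Total = 39916799.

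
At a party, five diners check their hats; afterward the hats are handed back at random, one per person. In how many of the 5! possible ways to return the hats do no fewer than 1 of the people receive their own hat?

# with exactly i fixed is C(5,i)·!(5-i); sum over i=1..5:
  i=1: C(5,1)·!4 = 5·9 = 45
  i=2: C(5,2)·!3 = 10·2 = 20
  i=3: C(5,3)·!2 = 10·1 = 10
  i=4: C(5,4)·!1 = 5·0 = 0
  i=5: C(5,5)·!0 = 1·1 = 1
Total = 76.

76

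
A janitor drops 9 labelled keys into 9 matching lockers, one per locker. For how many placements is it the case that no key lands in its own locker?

Recurrence: !9 = 8·(!8 + !7).
!9 = 8·(14833 + 1854) = 8·16687 = 133496

133496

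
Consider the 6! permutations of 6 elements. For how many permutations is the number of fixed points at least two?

# with exactly i fixed is C(6,i)·!(6-i); sum over i=2..6:
  i=2: C(6,2)·!4 = 15·9 = 135
  i=3: C(6,3)·!3 = 20·2 = 40
  i=4: C(6,4)·!2 = 15·1 = 15
  i=5: C(6,5)·!1 = 6·0 = 0
  i=6: C(6,6)·!0 = 1·1 = 1
Total = 191.

191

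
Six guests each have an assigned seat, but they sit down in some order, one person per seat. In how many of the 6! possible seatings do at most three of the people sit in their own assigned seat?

# with exactly i fixed is C(6,i)·!(6-i); sum over i=0..3:
  i=0: C(6,0)·!6 = 1·265 = 265
  i=1: C(6,1)·!5 = 6·44 = 264
  i=2: C(6,2)·!4 = 15·9 = 135
  i=3: C(6,3)·!3 = 20·2 = 40
Total = 704.

704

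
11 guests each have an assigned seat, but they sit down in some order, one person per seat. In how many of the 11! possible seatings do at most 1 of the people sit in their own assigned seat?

29369141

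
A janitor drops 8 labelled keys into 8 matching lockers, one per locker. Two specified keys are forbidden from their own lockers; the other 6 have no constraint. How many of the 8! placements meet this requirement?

30960

Inclusion-exclusion on the 2 forbidden self-matches:
Σ_{j=0}^{2} (-1)^j C(2,j)(8-j)!
= C(2,0)·8! - C(2,1)·7! + C(2,2)·6!
= 40320 - 10080 + 720
= 30960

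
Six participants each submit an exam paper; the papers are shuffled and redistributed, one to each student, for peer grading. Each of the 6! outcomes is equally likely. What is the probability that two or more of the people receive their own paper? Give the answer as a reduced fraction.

191/720

Favorable outcomes: Σ_{i≥2} C(6,i)·!(6-i) = 15·9 + 20·2 + 15·1 + 6·0 + 1·1 = 191.
Total outcomes: 6! = 720.
Probability = 191/720 = 191/720.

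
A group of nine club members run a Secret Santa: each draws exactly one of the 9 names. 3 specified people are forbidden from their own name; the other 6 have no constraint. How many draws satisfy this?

Let A_j be the event that the j-th constrained one is fixed. By inclusion-exclusion over the 3 events:
Σ_{j=0}^{3} (-1)^j C(3,j)(9-j)!
= C(3,0)·9! - C(3,1)·8! + C(3,2)·7! - C(3,3)·6!
= 362880 - 120960 + 15120 - 720
= 256320

256320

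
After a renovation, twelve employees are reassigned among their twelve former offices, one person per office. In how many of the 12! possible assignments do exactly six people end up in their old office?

244860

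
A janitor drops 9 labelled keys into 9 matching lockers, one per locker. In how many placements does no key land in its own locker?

133496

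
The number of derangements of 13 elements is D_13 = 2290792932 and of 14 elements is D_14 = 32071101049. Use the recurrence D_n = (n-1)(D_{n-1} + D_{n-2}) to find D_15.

481066515734

D_15 = (15-1)·(D_14 + D_13) = 14·(32071101049 + 2290792932) = 14·34361893981 = 481066515734.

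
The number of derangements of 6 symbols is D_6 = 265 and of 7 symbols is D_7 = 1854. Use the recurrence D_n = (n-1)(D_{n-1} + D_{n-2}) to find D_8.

D_8 = (8-1)·(D_7 + D_6) = 7·(1854 + 265) = 7·2119 = 14833.

14833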